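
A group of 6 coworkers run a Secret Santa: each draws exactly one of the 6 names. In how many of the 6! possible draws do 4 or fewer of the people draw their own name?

# with exactly i fixed is C(6,i)·!(6-i); sum over i=0..4:
  i=0: C(6,0)·!6 = 1·265 = 265
  i=1: C(6,1)·!5 = 6·44 = 264
  i=2: C(6,2)·!4 = 15·9 = 135
  i=3: C(6,3)·!3 = 20·2 = 40
  i=4: C(6,4)·!2 = 15·1 = 15
Total = 719.

719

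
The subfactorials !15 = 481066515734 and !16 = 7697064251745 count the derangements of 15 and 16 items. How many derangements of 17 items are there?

130850092279664

!17 = (17-1)·(!16 + !15) = 16·(7697064251745 + 481066515734) = 16·8178130767479 = 130850092279664.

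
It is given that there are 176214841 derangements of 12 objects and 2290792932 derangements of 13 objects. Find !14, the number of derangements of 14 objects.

32071101049

!14 = (14-1)·(!13 + !12) = 13·(2290792932 + 176214841) = 13·2467007773 = 32071101049.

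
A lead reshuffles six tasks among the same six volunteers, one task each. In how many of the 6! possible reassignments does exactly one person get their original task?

Pick the single fixed position: C(6,1) = 6 ways.
The remaining 5 must be deranged: !5 = 44.
Total: 6 × 44 = 264.

264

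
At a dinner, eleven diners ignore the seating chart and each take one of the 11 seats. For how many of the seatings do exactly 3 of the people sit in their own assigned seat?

2447445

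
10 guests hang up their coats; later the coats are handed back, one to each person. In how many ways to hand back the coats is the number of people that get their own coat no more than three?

# with exactly i fixed is C(10,i)·!(10-i); sum over i=0..3:
  i=0: C(10,0)·!10 = 1·1334961 = 1334961
  i=1: C(10,1)·!9 = 10·133496 = 1334960
  i=2: C(10,2)·!8 = 45·14833 = 667485
  i=3: C(10,3)·!7 = 120·1854 = 222480
Total = 3559886.

3559886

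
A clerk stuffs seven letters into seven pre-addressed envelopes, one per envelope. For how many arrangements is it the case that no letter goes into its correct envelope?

1854

Recurrence: !7 = 6·(!6 + !5).
!7 = 6·(265 + 44) = 6·309 = 1854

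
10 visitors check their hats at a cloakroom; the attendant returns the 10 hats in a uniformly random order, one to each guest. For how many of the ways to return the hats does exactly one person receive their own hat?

Pick the single fixed position: C(10,1) = 10 ways.
The remaining 9 must be deranged: !9 = 133496.
Total: 10 × 133496 = 1334960.

1334960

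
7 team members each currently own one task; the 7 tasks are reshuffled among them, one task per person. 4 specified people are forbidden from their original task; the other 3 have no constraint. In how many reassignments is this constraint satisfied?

2790

Inclusion-exclusion on the 4 forbidden self-matches:
Σ_{j=0}^{4} (-1)^j C(4,j)(7-j)!
= C(4,0)·7! - C(4,1)·6! + C(4,2)·5! - C(4,3)·4! + C(4,4)·3!
= 5040 - 2880 + 720 - 96 + 6
= 2790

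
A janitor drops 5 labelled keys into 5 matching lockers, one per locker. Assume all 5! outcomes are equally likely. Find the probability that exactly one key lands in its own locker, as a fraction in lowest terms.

Favorable outcomes: C(5,1)·!4 = 5·9 = 45.
Total outcomes: 5! = 120.
Probability = 45/120 = 3/8.

3/8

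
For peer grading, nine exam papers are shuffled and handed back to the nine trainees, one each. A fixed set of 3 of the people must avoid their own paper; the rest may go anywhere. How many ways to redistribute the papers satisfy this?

256320

Let A_j be the event that the j-th constrained one is fixed. By inclusion-exclusion over the 3 events:
Σ_{j=0}^{3} (-1)^j C(3,j)(9-j)!
= C(3,0)·9! - C(3,1)·8! + C(3,2)·7! - C(3,3)·6!
= 362880 - 120960 + 15120 - 720
= 256320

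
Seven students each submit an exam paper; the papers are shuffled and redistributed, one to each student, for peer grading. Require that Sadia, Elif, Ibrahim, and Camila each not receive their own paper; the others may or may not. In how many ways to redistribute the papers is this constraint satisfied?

Let A_j be the event that the j-th constrained one is fixed. By inclusion-exclusion over the 4 events:
Σ_{j=0}^{4} (-1)^j C(4,j)(7-j)!
= C(4,0)·7! - C(4,1)·6! + C(4,2)·5! - C(4,3)·4! + C(4,4)·3!
= 5040 - 2880 + 720 - 96 + 6
= 2790

2790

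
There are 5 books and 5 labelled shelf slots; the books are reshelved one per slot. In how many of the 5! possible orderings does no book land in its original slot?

44

!5 = 5! · Σ_{k=0}^{5} (-1)^k/k!
= 5! - 5!/1! + 5!/2! - 5!/3! + 5!/4! - 5!/5!
= 120 - 120 + 60 - 20 + 5 - 1
= 44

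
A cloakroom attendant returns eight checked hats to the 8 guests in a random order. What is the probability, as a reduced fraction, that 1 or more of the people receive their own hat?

Favorable outcomes: Σ_{i≥1} C(8,i)·!(8-i) = 8·1854 + 28·265 + 56·44 + 70·9 + 56·2 + 28·1 + 8·0 + 1·1 = 25487.
Total outcomes: 8! = 40320.
Probability = 25487/40320 = 3641/5760.

3641/5760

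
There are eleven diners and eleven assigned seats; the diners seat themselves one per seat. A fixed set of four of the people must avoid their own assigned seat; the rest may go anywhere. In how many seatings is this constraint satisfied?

Let A_j be the event that the j-th constrained one is fixed. By inclusion-exclusion over the 4 events:
Σ_{j=0}^{4} (-1)^j C(4,j)(11-j)!
= C(4,0)·11! - C(4,1)·10! + C(4,2)·9! - C(4,3)·8! + C(4,4)·7!
= 39916800 - 14515200 + 2177280 - 161280 + 5040
= 27422640

27422640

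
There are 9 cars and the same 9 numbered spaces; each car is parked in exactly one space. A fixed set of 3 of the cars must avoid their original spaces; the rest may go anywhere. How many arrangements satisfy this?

Let A_j be the event that the j-th constrained one is fixed. By inclusion-exclusion over the 3 events:
Σ_{j=0}^{3} (-1)^j C(3,j)(9-j)!
= C(3,0)·9! - C(3,1)·8! + C(3,2)·7! - C(3,3)·6!
= 362880 - 120960 + 15120 - 720
= 256320

256320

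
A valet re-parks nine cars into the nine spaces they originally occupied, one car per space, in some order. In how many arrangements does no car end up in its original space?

Recurrence: !9 = 8·(!8 + !7).
!9 = 8·(14833 + 1854) = 8·16687 = 133496

133496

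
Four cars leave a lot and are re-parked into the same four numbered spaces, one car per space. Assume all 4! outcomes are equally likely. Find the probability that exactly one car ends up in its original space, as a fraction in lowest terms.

Favorable outcomes: C(4,1)·!3 = 4·2 = 8.
Total outcomes: 4! = 24.
Probability = 8/24 = 1/3.

1/3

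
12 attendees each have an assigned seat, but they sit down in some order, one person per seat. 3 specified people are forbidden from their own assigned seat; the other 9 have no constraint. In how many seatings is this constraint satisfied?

Let A_j be the event that the j-th constrained one is fixed. By inclusion-exclusion over the 3 events:
Σ_{j=0}^{3} (-1)^j C(3,j)(12-j)!
= C(3,0)·12! - C(3,1)·11! + C(3,2)·10! - C(3,3)·9!
= 479001600 - 119750400 + 10886400 - 362880
= 369774720

369774720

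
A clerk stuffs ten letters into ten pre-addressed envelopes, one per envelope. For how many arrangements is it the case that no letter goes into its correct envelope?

1334961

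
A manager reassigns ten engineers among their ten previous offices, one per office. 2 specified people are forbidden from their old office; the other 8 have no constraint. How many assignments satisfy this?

Let A_j be the event that the j-th constrained one is fixed. By inclusion-exclusion over the 2 events:
Σ_{j=0}^{2} (-1)^j C(2,j)(10-j)!
= C(2,0)·10! - C(2,1)·9! + C(2,2)·8!
= 3628800 - 725760 + 40320
= 2943360

2943360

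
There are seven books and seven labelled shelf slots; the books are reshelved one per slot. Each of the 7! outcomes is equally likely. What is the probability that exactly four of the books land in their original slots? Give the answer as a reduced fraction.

1/72

Favorable outcomes: C(7,4)·!3 = 35·2 = 70.
Total outcomes: 7! = 5040.
Probability = 70/5040 = 1/72.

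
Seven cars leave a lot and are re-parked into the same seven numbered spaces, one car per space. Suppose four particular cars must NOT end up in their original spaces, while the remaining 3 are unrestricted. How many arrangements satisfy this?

Let A_j be the event that the j-th constrained one is fixed. By inclusion-exclusion over the 4 events:
Σ_{j=0}^{4} (-1)^j C(4,j)(7-j)!
= C(4,0)·7! - C(4,1)·6! + C(4,2)·5! - C(4,3)·4! + C(4,4)·3!
= 5040 - 2880 + 720 - 96 + 6
= 2790

2790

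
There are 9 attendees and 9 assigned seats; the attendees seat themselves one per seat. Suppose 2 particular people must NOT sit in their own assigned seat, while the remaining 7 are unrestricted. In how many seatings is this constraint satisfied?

287280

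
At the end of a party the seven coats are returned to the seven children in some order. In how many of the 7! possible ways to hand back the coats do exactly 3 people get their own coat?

315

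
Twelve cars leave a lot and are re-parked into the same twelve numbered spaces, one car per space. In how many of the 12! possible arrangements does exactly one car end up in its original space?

176214840

Pick the single fixed position: C(12,1) = 12 ways.
The remaining 11 must be deranged: !11 = 14684570.
Total: 12 × 14684570 = 176214840.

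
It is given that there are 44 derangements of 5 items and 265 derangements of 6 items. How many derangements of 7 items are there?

1854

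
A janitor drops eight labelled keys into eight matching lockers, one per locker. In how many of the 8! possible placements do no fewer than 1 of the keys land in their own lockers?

# with exactly i fixed is C(8,i)·!(8-i); sum over i=1..8:
  i=1: C(8,1)·!7 = 8·1854 = 14832
  i=2: C(8,2)·!6 = 28·265 = 7420
  i=3: C(8,3)·!5 = 56·44 = 2464
  i=4: C(8,4)·!4 = 70·9 = 630
  i=5: C(8,5)·!3 = 56·2 = 112
  i=6: C(8,6)·!2 = 28·1 = 28
  i=7: C(8,7)·!1 = 8·0 = 0
  i=8: C(8,8)·!0 = 1·1 = 1
Total = 25487.

25487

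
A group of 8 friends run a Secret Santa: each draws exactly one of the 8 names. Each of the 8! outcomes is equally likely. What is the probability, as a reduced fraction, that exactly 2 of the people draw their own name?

Favorable outcomes: C(8,2)·!6 = 28·265 = 7420.
Total outcomes: 8! = 40320.
Probability = 7420/40320 = 53/288.

53/288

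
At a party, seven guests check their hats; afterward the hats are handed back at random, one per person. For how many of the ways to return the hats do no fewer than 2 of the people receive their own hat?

1331

Sum C(7,i)·!(7-i) for i = 2..7:
  i=2: C(7,2)·!5 = 21·44 = 924
  i=3: C(7,3)·!4 = 35·9 = 315
  i=4: C(7,4)·!3 = 35·2 = 70
  i=5: C(7,5)·!2 = 21·1 = 21
  i=6: C(7,6)·!1 = 7·0 = 0
  i=7: C(7,7)·!0 = 1·1 = 1
Total = 1331.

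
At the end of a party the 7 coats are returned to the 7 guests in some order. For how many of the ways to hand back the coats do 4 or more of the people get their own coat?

92

Sum C(7,i)·!(7-i) for i = 4..7:
  i=4: C(7,4)·!3 = 35·2 = 70
  i=5: C(7,5)·!2 = 21·1 = 21
  i=6: C(7,6)·!1 = 7·0 = 0
  i=7: C(7,7)·!0 = 1·1 = 1
Total = 92.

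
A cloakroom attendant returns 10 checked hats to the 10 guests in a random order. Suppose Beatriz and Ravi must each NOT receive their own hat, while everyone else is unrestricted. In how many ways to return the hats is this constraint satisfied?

2943360

Inclusion-exclusion on the 2 forbidden self-matches:
Σ_{j=0}^{2} (-1)^j C(2,j)(10-j)!
= C(2,0)·10! - C(2,1)·9! + C(2,2)·8!
= 3628800 - 725760 + 40320
= 2943360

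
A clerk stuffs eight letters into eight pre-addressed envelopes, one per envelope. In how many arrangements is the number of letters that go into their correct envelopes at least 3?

3235

# with exactly i fixed is C(8,i)·!(8-i); sum over i=3..8:
  i=3: C(8,3)·!5 = 56·44 = 2464
  i=4: C(8,4)·!4 = 70·9 = 630
  i=5: C(8,5)·!3 = 56·2 = 112
  i=6: C(8,6)·!2 = 28·1 = 28
  i=7: C(8,7)·!1 = 8·0 = 0
  i=8: C(8,8)·!0 = 1·1 = 1
Total = 3235.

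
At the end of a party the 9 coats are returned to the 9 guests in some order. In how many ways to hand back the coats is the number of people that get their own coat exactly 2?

Pick the 2 fixed positions: C(9,2) = 36 ways.
The other 7 form a derangement: !7 = 1854.
Total: 36 × 1854 = 66744.

66744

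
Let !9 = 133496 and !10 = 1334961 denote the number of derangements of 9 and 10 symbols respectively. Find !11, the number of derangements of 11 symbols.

14684570

!11 = (11-1)·(!10 + !9) = 10·(1334961 + 133496) = 10·1468457 = 14684570.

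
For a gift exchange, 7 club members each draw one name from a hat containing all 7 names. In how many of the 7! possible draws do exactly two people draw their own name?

924

Choose which 2 of the 7 are fixed: C(7,2) = 21.
The other 5 form a derangement: !5 = 44.
Total: 21 × 44 = 924.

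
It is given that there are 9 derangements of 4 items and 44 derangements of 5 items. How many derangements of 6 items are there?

265

!6 = (6-1)·(!5 + !4) = 5·(44 + 9) = 5·53 = 265.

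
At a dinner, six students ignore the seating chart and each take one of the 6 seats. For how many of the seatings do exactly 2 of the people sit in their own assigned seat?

Pick the 2 fixed positions: C(6,2) = 15 ways.
The other 4 form a derangement: !4 = 9.
Total: 15 × 9 = 135.

135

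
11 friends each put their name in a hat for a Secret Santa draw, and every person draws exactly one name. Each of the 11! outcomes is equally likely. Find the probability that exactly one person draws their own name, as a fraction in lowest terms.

16481/44800

Favorable outcomes: C(11,1)·!10 = 11·1334961 = 14684571.
Total outcomes: 11! = 39916800.
Probability = 14684571/39916800 = 16481/44800.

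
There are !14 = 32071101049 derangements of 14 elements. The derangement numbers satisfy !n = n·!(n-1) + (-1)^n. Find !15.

481066515734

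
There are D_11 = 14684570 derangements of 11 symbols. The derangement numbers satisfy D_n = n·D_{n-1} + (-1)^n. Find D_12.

176214841

D_12 = 12·14684570 + 1 = 176214841.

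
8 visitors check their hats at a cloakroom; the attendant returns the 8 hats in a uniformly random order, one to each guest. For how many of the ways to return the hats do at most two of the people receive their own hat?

37085

Sum C(8,i)·!(8-i) for i = 0..2:
  i=0: C(8,0)·!8 = 1·14833 = 14833
  i=1: C(8,1)·!7 = 8·1854 = 14832
  i=2: C(8,2)·!6 = 28·265 = 7420
Total = 37085.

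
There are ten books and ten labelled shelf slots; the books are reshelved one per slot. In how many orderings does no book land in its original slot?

1334961

The subfactorial !10 = [10!/e] (nearest integer).
10! = 3628800, and 3628800/e ≈ 1334960.92, so !10 = 1334961.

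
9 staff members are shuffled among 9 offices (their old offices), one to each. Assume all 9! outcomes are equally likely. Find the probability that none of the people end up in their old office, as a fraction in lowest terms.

Favorable outcomes: !9 = 133496.
Total outcomes: 9! = 362880.
Probability = 133496/362880 = 16687/45360.

16687/45360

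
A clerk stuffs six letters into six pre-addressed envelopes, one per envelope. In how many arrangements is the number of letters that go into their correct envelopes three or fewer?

# with exactly i fixed is C(6,i)·!(6-i); sum over i=0..3:
  i=0: C(6,0)·!6 = 1·265 = 265
  i=1: C(6,1)·!5 = 6·44 = 264
  i=2: C(6,2)·!4 = 15·9 = 135
  i=3: C(6,3)·!3 = 20·2 = 40
Total = 704.

704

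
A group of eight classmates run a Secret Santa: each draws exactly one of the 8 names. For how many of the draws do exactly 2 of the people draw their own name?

7420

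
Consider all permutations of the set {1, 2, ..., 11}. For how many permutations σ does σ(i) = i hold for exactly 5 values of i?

122430

Choose which 5 of the 11 are fixed: C(11,5) = 462.
The remaining 6 must be deranged: !6 = 265.
Total: 462 × 265 = 122430.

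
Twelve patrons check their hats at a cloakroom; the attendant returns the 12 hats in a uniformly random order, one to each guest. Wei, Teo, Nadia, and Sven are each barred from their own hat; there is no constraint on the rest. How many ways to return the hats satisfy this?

Let A_j be the event that the j-th constrained one is fixed. By inclusion-exclusion over the 4 events:
Σ_{j=0}^{4} (-1)^j C(4,j)(12-j)!
= C(4,0)·12! - C(4,1)·11! + C(4,2)·10! - C(4,3)·9! + C(4,4)·8!
= 479001600 - 159667200 + 21772800 - 1451520 + 40320
= 339696000

339696000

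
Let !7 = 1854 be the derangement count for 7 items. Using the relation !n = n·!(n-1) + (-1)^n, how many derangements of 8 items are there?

!8 = 8·1854 + 1 = 14833.

14833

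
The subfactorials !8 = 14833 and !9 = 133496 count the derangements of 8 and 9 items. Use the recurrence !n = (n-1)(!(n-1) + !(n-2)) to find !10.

!10 = (10-1)·(!9 + !8) = 9·(133496 + 14833) = 9·148329 = 1334961.

1334961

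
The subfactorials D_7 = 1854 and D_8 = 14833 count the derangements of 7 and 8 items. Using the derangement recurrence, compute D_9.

D_9 = (9-1)·(D_8 + D_7) = 8·(14833 + 1854) = 8·16687 = 133496.

133496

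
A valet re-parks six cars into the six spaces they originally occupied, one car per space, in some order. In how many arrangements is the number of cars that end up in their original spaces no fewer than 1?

455

Sum C(6,i)·!(6-i) for i = 1..6:
  i=1: C(6,1)·!5 = 6·44 = 264
  i=2: C(6,2)·!4 = 15·9 = 135
  i=3: C(6,3)·!3 = 20·2 = 40
  i=4: C(6,4)·!2 = 15·1 = 15
  i=5: C(6,5)·!1 = 6·0 = 0
  i=6: C(6,6)·!0 = 1·1 = 1
Total = 455.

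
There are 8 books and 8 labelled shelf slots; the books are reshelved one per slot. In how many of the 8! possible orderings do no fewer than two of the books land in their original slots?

10655

# with exactly i fixed is C(8,i)·!(8-i); sum over i=2..8:
  i=2: C(8,2)·!6 = 28·265 = 7420
  i=3: C(8,3)·!5 = 56·44 = 2464
  i=4: C(8,4)·!4 = 70·9 = 630
  i=5: C(8,5)·!3 = 56·2 = 112
  i=6: C(8,6)·!2 = 28·1 = 28
  i=7: C(8,7)·!1 = 8·0 = 0
  i=8: C(8,8)·!0 = 1·1 = 1
Total = 10655.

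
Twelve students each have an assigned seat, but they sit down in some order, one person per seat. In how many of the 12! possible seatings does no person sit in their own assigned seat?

!12 = 12! · Σ_{k=0}^{12} (-1)^k/k!
= 12! - 12!/1! + 12!/2! - 12!/3! + 12!/4! - 12!/5! + 12!/6! - 12!/7! + 12!/8! - 12!/9! + 12!/10! - 12!/11! + 12!/12!
= 479001600 - 479001600 + 239500800 - 79833600 + 19958400 - 3991680 + 665280 - 95040 + 11880 - 1320 + 132 - 12 + 1
= 176214841

176214841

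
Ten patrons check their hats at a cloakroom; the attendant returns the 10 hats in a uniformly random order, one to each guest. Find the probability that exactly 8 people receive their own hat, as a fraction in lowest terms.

1/80640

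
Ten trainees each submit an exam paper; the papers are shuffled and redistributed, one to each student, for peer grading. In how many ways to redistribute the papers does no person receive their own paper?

1334961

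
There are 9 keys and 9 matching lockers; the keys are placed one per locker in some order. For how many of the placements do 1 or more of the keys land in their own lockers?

Sum C(9,i)·!(9-i) for i = 1..9:
  i=1: C(9,1)·!8 = 9·14833 = 133497
  i=2: C(9,2)·!7 = 36·1854 = 66744
  i=3: C(9,3)·!6 = 84·265 = 22260
  i=4: C(9,4)·!5 = 126·44 = 5544
  i=5: C(9,5)·!4 = 126·9 = 1134
  i=6: C(9,6)·!3 = 84·2 = 168
  i=7: C(9,7)·!2 = 36·1 = 36
  i=8: C(9,8)·!1 = 9·0 = 0
  i=9: C(9,9)·!0 = 1·1 = 1
Total = 229384.

229384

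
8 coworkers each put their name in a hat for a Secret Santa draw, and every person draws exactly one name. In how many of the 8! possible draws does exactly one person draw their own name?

14832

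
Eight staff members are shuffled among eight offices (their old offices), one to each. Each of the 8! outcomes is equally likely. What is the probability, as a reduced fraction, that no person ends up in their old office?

2119/5760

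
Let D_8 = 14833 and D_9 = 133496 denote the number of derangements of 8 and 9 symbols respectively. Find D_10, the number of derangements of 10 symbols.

D_10 = (10-1)·(D_9 + D_8) = 9·(133496 + 14833) = 9·148329 = 1334961.

1334961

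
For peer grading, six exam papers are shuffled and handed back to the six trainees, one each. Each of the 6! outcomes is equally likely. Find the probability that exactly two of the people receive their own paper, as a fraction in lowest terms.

3/16

Favorable outcomes: C(6,2)·!4 = 15·9 = 135.
Total outcomes: 6! = 720.
Probability = 135/720 = 3/16.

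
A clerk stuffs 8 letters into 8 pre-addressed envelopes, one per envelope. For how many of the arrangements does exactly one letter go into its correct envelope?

14832

Pick the single fixed position: C(8,1) = 8 ways.
The other 7 form a derangement: !7 = 1854.
Total: 8 × 1854 = 14832.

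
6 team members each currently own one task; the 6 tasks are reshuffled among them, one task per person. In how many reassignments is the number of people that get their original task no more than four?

719

Sum C(6,i)·!(6-i) for i = 0..4:
  i=0: C(6,0)·!6 = 1·265 = 265
  i=1: C(6,1)·!5 = 6·44 = 264
  i=2: C(6,2)·!4 = 15·9 = 135
  i=3: C(6,3)·!3 = 20·2 = 40
  i=4: C(6,4)·!2 = 15·1 = 15
Total = 719.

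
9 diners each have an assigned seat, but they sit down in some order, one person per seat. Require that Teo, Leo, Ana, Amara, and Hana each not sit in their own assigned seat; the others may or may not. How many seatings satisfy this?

Let A_j be the event that the j-th constrained one is fixed. By inclusion-exclusion over the 5 events:
Σ_{j=0}^{5} (-1)^j C(5,j)(9-j)!
= C(5,0)·9! - C(5,1)·8! + C(5,2)·7! - C(5,3)·6! + C(5,4)·5! - C(5,5)·4!
= 362880 - 201600 + 50400 - 7200 + 600 - 24
= 205056

205056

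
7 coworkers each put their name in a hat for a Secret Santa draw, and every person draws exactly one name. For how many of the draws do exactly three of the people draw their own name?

315

Pick the 3 fixed positions: C(7,3) = 35 ways.
The other 4 form a derangement: !4 = 9.
Total: 35 × 9 = 315.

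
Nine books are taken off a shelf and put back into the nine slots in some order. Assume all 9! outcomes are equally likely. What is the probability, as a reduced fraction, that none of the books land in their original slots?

16687/45360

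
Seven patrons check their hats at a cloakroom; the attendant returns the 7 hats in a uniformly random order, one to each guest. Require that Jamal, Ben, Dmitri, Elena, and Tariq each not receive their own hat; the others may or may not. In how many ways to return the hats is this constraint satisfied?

2428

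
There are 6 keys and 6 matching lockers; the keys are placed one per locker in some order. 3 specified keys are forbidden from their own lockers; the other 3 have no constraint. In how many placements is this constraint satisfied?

426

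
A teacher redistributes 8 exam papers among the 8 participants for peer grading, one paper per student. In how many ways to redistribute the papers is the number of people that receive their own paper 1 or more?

25487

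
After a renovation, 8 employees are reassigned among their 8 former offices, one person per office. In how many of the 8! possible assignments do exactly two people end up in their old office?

7420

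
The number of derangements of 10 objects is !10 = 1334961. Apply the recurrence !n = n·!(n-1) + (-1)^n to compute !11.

14684570

!11 = 11·1334961 - 1 = 14684570.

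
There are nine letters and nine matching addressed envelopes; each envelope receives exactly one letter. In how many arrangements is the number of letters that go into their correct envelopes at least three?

29143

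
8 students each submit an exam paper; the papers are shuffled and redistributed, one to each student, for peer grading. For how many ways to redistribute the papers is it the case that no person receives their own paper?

The number of derangements of 8 is !8 = Σ_{k=0}^{8} (-1)^k·8!/k!
= 8! - 8!/1! + 8!/2! - 8!/3! + 8!/4! - 8!/5! + 8!/6! - 8!/7! + 8!/8!
= 40320 - 40320 + 20160 - 6720 + 1680 - 336 + 56 - 8 + 1
= 14833

14833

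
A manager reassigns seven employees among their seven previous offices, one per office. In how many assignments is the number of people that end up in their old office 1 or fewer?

3709

# with exactly i fixed is C(7,i)·!(7-i); sum over i=0..1:
  i=0: C(7,0)·!7 = 1·1854 = 1854
  i=1: C(7,1)·!6 = 7·265 = 1855
Total = 3709.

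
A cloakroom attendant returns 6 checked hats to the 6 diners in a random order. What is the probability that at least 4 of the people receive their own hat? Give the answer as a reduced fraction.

Favorable outcomes: Σ_{i≥4} C(6,i)·!(6-i) = 15·1 + 6·0 + 1·1 = 16.
Total outcomes: 6! = 720.
Probability = 16/720 = 1/45.

1/45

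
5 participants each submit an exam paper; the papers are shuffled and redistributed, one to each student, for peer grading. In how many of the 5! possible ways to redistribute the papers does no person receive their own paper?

Recurrence: !5 = 4·(!4 + !3).
!5 = 4·(9 + 2) = 4·11 = 44

44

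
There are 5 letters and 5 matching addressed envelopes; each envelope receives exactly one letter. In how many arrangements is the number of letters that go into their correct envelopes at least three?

11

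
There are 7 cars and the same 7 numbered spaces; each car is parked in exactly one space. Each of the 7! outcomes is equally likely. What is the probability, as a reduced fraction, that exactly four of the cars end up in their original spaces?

1/72

Favorable outcomes: C(7,4)·!3 = 35·2 = 70.
Total outcomes: 7! = 5040.
Probability = 70/5040 = 1/72.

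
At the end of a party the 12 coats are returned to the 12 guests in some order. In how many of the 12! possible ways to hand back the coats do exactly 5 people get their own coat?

1468368

Pick the 5 fixed positions: C(12,5) = 792 ways.
The remaining 7 must be deranged: !7 = 1854.
Total: 792 × 1854 = 1468368.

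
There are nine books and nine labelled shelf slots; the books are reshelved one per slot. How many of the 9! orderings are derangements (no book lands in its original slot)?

!9 is the nearest integer to 9!/e.
9! = 362880, and 362880/e ≈ 133496.09, so !9 = 133496.

133496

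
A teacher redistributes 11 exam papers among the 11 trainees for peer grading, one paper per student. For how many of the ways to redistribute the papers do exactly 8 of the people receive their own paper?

330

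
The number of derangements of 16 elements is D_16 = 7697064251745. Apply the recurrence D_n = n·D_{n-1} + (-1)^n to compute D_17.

D_17 = 17·7697064251745 - 1 = 130850092279664.

130850092279664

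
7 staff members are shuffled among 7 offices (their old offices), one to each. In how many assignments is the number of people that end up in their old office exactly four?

70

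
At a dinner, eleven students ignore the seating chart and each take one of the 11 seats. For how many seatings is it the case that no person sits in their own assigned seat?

!11 is the nearest integer to 11!/e.
11! = 39916800, and 39916800/e ≈ 14684570.08, so !11 = 14684570.

14684570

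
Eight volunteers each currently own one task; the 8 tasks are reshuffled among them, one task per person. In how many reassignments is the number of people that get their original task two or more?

# with exactly i fixed is C(8,i)·!(8-i); sum over i=2..8:
  i=2: C(8,2)·!6 = 28·265 = 7420
  i=3: C(8,3)·!5 = 56·44 = 2464
  i=4: C(8,4)·!4 = 70·9 = 630
  i=5: C(8,5)·!3 = 56·2 = 112
  i=6: C(8,6)·!2 = 28·1 = 28
  i=7: C(8,7)·!1 = 8·0 = 0
  i=8: C(8,8)·!0 = 1·1 = 1
Total = 10655.

10655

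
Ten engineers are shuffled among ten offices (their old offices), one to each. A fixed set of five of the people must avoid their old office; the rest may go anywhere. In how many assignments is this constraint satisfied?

Inclusion-exclusion on the 5 forbidden self-matches:
Σ_{j=0}^{5} (-1)^j C(5,j)(10-j)!
= C(5,0)·10! - C(5,1)·9! + C(5,2)·8! - C(5,3)·7! + C(5,4)·6! - C(5,5)·5!
= 3628800 - 1814400 + 403200 - 50400 + 3600 - 120
= 2170680

2170680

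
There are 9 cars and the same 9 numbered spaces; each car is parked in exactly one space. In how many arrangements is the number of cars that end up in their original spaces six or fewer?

362843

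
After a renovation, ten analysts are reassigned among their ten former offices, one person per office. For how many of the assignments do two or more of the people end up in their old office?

Sum C(10,i)·!(10-i) for i = 2..10:
  i=2: C(10,2)·!8 = 45·14833 = 667485
  i=3: C(10,3)·!7 = 120·1854 = 222480
  i=4: C(10,4)·!6 = 210·265 = 55650
  i=5: C(10,5)·!5 = 252·44 = 11088
  i=6: C(10,6)·!4 = 210·9 = 1890
  i=7: C(10,7)·!3 = 120·2 = 240
  i=8: C(10,8)·!2 = 45·1 = 45
  i=9: C(10,9)·!1 = 10·0 = 0
  i=10: C(10,10)·!0 = 1·1 = 1
Total = 958879.

958879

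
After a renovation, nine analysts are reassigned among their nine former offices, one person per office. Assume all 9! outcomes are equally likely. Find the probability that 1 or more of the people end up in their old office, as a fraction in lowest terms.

Favorable outcomes: Σ_{i≥1} C(9,i)·!(9-i) = 9·14833 + 36·1854 + 84·265 + 126·44 + 126·9 + 84·2 + 36·1 + 9·0 + 1·1 = 229384.
Total outcomes: 9! = 362880.
Probability = 229384/362880 = 28673/45360.

28673/45360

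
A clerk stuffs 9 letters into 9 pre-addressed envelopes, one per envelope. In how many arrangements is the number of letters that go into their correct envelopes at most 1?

# with exactly i fixed is C(9,i)·!(9-i); sum over i=0..1:
  i=0: C(9,0)·!9 = 1·133496 = 133496
  i=1: C(9,1)·!8 = 9·14833 = 133497
Total = 266993.

266993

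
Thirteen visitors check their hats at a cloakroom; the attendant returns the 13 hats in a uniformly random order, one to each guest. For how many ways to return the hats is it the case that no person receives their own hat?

2290792932

The number of derangements of 13 is !13 = Σ_{k=0}^{13} (-1)^k·13!/k!
= 13! - 13!/1! + 13!/2! - 13!/3! + 13!/4! - 13!/5! + 13!/6! - 13!/7! + 13!/8! - 13!/9! + 13!/10! - 13!/11! + 13!/12! - 13!/13!
= 6227020800 - 6227020800 + 3113510400 - 1037836800 + 259459200 - 51891840 + 8648640 - 1235520 + 154440 - 17160 + 1716 - 156 + 13 - 1
= 2290792932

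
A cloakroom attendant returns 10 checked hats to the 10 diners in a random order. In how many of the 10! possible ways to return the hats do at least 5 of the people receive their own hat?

13264

# with exactly i fixed is C(10,i)·!(10-i); sum over i=5..10:
  i=5: C(10,5)·!5 = 252·44 = 11088
  i=6: C(10,6)·!4 = 210·9 = 1890
  i=7: C(10,7)·!3 = 120·2 = 240
  i=8: C(10,8)·!2 = 45·1 = 45
  i=9: C(10,9)·!1 = 10·0 = 0
  i=10: C(10,10)·!0 = 1·1 = 1
Total = 13264.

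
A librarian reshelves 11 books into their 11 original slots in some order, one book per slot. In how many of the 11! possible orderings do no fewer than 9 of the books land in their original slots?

56

# with exactly i fixed is C(11,i)·!(11-i); sum over i=9..11:
  i=9: C(11,9)·!2 = 55·1 = 55
  i=10: C(11,10)·!1 = 11·0 = 0
  i=11: C(11,11)·!0 = 1·1 = 1
Total = 56.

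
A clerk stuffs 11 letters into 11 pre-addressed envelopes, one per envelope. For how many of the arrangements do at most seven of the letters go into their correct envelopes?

39916414

Sum C(11,i)·!(11-i) for i = 0..7:
  i=0: C(11,0)·!11 = 1·14684570 = 14684570
  i=1: C(11,1)·!10 = 11·1334961 = 14684571
  i=2: C(11,2)·!9 = 55·133496 = 7342280
  i=3: C(11,3)·!8 = 165·14833 = 2447445
  i=4: C(11,4)·!7 = 330·1854 = 611820
  i=5: C(11,5)·!6 = 462·265 = 122430
  i=6: C(11,6)·!5 = 462·44 = 20328
  i=7: C(11,7)·!4 = 330·9 = 2970
Total = 39916414.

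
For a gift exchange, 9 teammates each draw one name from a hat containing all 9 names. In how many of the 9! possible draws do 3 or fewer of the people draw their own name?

# with exactly i fixed is C(9,i)·!(9-i); sum over i=0..3:
  i=0: C(9,0)·!9 = 1·133496 = 133496
  i=1: C(9,1)·!8 = 9·14833 = 133497
  i=2: C(9,2)·!7 = 36·1854 = 66744
  i=3: C(9,3)·!6 = 84·265 = 22260
Total = 355997.

355997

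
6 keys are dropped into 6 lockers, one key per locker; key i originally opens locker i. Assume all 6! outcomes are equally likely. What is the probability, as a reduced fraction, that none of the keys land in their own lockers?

53/144

Favorable outcomes: !6 = 265.
Total outcomes: 6! = 720.
Probability = 265/720 = 53/144.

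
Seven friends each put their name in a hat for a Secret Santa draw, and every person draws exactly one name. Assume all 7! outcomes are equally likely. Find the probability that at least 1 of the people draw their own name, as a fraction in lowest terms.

177/280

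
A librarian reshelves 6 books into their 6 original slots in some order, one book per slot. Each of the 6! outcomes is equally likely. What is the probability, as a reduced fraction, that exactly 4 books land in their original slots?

Favorable outcomes: C(6,4)·!2 = 15·1 = 15.
Total outcomes: 6! = 720.
Probability = 15/720 = 1/48.

1/48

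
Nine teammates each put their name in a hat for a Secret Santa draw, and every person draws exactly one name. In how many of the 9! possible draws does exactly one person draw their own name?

133497

Pick the single fixed position: C(9,1) = 9 ways.
The remaining 8 must be deranged: !8 = 14833.
Total: 9 × 14833 = 133497.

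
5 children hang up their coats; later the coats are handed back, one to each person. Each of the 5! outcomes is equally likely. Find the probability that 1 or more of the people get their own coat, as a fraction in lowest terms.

Favorable outcomes: Σ_{i≥1} C(5,i)·!(5-i) = 5·9 + 10·2 + 10·1 + 5·0 + 1·1 = 76.
Total outcomes: 5! = 120.
Probability = 76/120 = 19/30.

19/30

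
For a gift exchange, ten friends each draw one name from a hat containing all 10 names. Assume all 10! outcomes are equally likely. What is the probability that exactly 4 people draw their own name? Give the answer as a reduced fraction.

Favorable outcomes: C(10,4)·!6 = 210·265 = 55650.
Total outcomes: 10! = 3628800.
Probability = 55650/3628800 = 53/3456.

53/3456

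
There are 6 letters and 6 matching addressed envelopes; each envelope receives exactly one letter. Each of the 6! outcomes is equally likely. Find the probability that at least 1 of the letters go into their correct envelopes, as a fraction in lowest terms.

Favorable outcomes: Σ_{i≥1} C(6,i)·!(6-i) = 6·44 + 15·9 + 20·2 + 15·1 + 6·0 + 1·1 = 455.
Total outcomes: 6! = 720.
Probability = 455/720 = 91/144.

91/144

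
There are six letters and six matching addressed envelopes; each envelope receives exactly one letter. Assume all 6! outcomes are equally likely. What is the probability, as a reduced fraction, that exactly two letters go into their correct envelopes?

Favorable outcomes: C(6,2)·!4 = 15·9 = 135.
Total outcomes: 6! = 720.
Probability = 135/720 = 3/16.

3/16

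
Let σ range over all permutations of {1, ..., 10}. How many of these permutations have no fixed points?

Recurrence: !10 = 9·(!9 + !8).
!10 = 9·(133496 + 14833) = 9·148329 = 1334961

1334961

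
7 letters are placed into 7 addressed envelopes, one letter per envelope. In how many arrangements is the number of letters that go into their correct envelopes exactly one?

1855

Pick the single fixed position: C(7,1) = 7 ways.
The other 6 form a derangement: !6 = 265.
Total: 7 × 265 = 1855.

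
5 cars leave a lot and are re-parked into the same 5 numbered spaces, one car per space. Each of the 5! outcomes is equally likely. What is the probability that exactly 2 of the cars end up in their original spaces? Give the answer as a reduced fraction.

Favorable outcomes: C(5,2)·!3 = 10·2 = 20.
Total outcomes: 5! = 120.
Probability = 20/120 = 1/6.

1/6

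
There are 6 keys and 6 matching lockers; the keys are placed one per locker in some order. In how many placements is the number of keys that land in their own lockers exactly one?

Choose which one of the 6 is fixed: C(6,1) = 6.
The other 5 form a derangement: !5 = 44.
Total: 6 × 44 = 264.

264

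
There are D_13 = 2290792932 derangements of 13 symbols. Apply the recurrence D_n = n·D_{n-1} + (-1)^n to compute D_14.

32071101049

D_14 = 14·2290792932 + 1 = 32071101049.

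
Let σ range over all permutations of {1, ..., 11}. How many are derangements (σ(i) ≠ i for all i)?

14684570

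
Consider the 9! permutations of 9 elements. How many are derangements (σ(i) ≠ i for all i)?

!9 = 9! · Σ_{k=0}^{9} (-1)^k/k!
= 9! - 9!/1! + 9!/2! - 9!/3! + 9!/4! - 9!/5! + 9!/6! - 9!/7! + 9!/8! - 9!/9!
= 362880 - 362880 + 181440 - 60480 + 15120 - 3024 + 504 - 72 + 9 - 1
= 133496

133496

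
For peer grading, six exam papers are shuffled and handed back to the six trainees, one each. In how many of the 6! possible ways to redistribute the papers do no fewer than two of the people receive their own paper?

191

# with exactly i fixed is C(6,i)·!(6-i); sum over i=2..6:
  i=2: C(6,2)·!4 = 15·9 = 135
  i=3: C(6,3)·!3 = 20·2 = 40
  i=4: C(6,4)·!2 = 15·1 = 15
  i=5: C(6,5)·!1 = 6·0 = 0
  i=6: C(6,6)·!0 = 1·1 = 1
Total = 191.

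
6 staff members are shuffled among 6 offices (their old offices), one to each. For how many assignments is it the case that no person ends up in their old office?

265

Recurrence: !6 = 6·!5 + (-1)^6.
!6 = 6·44 + 1 = 265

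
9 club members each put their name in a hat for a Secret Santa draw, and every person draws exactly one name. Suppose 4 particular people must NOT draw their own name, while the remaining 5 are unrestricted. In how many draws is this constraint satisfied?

Inclusion-exclusion on the 4 forbidden self-matches:
Σ_{j=0}^{4} (-1)^j C(4,j)(9-j)!
= C(4,0)·9! - C(4,1)·8! + C(4,2)·7! - C(4,3)·6! + C(4,4)·5!
= 362880 - 161280 + 30240 - 2880 + 120
= 229080

229080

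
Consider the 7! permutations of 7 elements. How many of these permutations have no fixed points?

By inclusion-exclusion, !7 = Σ (-1)^k · 7!/k! for k=0..7
= 7! - 7!/1! + 7!/2! - 7!/3! + 7!/4! - 7!/5! + 7!/6! - 7!/7!
= 5040 - 5040 + 2520 - 840 + 210 - 42 + 7 - 1
= 1854

1854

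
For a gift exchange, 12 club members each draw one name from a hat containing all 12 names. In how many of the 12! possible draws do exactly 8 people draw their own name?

Pick the 8 fixed positions: C(12,8) = 495 ways.
The other 4 form a derangement: !4 = 9.
Total: 495 × 9 = 4455.

4455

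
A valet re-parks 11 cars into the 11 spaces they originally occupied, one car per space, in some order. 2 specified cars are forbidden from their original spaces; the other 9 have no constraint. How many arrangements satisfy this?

33022080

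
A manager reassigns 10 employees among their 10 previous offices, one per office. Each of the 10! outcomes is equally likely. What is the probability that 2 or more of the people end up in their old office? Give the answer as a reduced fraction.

958879/3628800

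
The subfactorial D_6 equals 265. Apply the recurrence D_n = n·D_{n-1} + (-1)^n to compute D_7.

1854

D_7 = 7·265 - 1 = 1854.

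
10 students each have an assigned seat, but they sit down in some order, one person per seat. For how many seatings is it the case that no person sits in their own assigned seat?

1334961

By inclusion-exclusion, !10 = Σ (-1)^k · 10!/k! for k=0..10
= 10! - 10!/1! + 10!/2! - 10!/3! + 10!/4! - 10!/5! + 10!/6! - 10!/7! + 10!/8! - 10!/9! + 10!/10!
= 3628800 - 3628800 + 1814400 - 604800 + 151200 - 30240 + 5040 - 720 + 90 - 10 + 1
= 1334961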